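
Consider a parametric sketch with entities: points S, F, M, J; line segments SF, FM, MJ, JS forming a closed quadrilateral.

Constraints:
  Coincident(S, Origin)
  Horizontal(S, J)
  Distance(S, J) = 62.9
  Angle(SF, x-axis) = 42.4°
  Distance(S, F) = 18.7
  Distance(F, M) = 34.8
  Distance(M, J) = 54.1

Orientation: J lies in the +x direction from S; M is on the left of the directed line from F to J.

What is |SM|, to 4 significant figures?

52.82

Checks: |FM| = 34.80 ✓; |MJ| = 54.10 ✓.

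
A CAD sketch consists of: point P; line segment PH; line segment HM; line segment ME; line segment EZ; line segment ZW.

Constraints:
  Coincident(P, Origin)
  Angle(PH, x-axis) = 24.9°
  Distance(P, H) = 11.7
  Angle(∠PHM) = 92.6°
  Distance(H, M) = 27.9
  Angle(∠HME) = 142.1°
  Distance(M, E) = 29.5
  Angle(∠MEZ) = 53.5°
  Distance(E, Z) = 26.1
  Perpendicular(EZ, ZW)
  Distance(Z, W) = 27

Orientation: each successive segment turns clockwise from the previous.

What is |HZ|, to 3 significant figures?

36.2

∠HME = 142.1° gives ME at -100° from the x-axis; with |ME| = 29.5, E = (18.2, -48.8). ∠MEZ = 53.5° gives EZ at 133° from the x-axis; with |EZ| = 26.1, Z = (0.336, -29.8). Then |HZ| = |Z − H| = 36.2.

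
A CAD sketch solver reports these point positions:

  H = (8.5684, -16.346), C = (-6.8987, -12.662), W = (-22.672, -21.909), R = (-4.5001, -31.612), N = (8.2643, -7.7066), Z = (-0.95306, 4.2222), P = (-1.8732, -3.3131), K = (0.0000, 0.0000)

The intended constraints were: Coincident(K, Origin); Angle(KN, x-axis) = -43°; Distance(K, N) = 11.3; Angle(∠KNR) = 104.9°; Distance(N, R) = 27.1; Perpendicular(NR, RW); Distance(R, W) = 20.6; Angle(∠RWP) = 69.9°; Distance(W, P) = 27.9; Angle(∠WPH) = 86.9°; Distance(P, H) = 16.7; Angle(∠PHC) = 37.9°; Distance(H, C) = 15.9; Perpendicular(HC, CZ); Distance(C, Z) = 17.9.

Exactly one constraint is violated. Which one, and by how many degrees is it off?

Perpendicular(HC, CZ) — off by 6.00°.

K = (0.00, 0.00) ✓; KN at -43.00° ✓; |KN| = 11.30 ✓; ∠KNR = 104.9° ✓; |NR| = 27.10 ✓; ∠(NR, RW) = 90.00° ✓; |RW| = 20.60 ✓; ∠RWP = 69.90° ✓; |WP| = 27.90 ✓; ∠WPH = 86.90° ✓; |PH| = 16.70 ✓; ∠PHC = 37.90° ✓; |HC| = 15.90 ✓; ∠(HC, CZ) = 96.00° ✗; |CZ| = 17.90 ✓.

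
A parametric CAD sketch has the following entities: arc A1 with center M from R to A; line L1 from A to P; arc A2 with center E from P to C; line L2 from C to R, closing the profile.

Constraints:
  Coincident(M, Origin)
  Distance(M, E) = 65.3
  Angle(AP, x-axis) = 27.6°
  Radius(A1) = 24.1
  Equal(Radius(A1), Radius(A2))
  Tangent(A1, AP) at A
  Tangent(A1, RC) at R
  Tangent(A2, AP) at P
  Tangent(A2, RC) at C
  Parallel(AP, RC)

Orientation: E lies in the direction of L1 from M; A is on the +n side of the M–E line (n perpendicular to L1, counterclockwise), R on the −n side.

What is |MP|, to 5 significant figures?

69.605

Tangency of A1 to both parallel lines with radius 24.1 puts A and R at M ± 24.1·n: A = (-11.165, 21.358), R = (11.165, -21.358). Equal radii place P and C the same way about E: P = E + 24.1·n = (46.704, 51.611), C = E − 24.1·n = (69.035, 8.8957). Then |MP| = |P − M| = 69.605.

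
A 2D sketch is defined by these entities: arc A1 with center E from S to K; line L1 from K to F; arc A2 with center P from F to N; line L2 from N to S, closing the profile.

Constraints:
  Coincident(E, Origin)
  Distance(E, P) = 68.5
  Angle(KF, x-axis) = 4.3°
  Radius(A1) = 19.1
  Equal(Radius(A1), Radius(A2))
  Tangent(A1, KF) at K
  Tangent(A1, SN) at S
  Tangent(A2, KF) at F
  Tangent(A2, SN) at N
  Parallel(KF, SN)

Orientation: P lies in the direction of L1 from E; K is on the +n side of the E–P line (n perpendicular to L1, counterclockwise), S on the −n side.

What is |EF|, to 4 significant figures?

71.11

The slot axis is L1's direction at 4.3°, so u = (cos 4.3°, sin 4.3°) = (0.9972, 0.07498) and n = (−sin 4.3°, cos 4.3°) = (-0.07498, 0.9972). E is at the origin and P lies 68.5 along u from E, so P = 68.5·u = (68.31, 5.136). Tangency of A1 to both parallel lines with radius 19.1 puts K and S at E ± 19.1·n: K = (-1.432, 19.05), S = (1.432, -19.05). Equal radii place F and N the same way about P: F = P + 19.1·n = (66.88, 24.18), N = P − 19.1·n = (69.74, -13.91). Then |EF| = |F − E| = 71.11.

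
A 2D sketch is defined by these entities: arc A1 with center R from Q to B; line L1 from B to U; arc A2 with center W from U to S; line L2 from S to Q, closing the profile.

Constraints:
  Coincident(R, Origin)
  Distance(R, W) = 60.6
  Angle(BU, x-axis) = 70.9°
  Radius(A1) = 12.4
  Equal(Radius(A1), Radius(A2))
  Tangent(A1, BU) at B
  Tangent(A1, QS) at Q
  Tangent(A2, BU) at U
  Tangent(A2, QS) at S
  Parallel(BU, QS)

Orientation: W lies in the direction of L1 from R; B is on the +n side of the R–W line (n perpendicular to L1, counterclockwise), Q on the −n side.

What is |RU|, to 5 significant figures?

61.856

The slot axis is L1's direction at 70.9°, so u = (cos 70.9°, sin 70.9°) = (0.32722, 0.94495) and n = (−sin 70.9°, cos 70.9°) = (-0.94495, 0.32722). R is at the origin and W lies 60.6 along u from R, so W = 60.6·u = (19.829, 57.264). Tangency of A1 to both parallel lines with radius 12.4 puts B and Q at R ± 12.4·n: B = (-11.717, 4.0575), Q = (11.717, -4.0575). Equal radii place U and S the same way about W: U = W + 12.4·n = (8.1120, 61.321), S = W − 12.4·n = (31.547, 53.206). Then |RU| = |U − R| = 61.856.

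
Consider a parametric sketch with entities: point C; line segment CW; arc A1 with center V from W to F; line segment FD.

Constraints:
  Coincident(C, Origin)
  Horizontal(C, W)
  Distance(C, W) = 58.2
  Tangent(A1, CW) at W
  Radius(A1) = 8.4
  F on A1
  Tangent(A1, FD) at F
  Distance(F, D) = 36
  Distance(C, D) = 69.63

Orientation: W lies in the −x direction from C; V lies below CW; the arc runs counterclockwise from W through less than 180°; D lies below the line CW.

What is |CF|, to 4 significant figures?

67.02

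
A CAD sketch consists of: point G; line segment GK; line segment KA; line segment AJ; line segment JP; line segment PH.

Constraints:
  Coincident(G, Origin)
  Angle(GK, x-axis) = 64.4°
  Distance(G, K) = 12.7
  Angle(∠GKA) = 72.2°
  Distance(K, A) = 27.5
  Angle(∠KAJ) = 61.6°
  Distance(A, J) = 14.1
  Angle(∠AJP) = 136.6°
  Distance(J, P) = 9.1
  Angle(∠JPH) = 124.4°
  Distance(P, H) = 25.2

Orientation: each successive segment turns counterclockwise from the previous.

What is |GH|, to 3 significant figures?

16.9

G is at the origin; GK runs at 64.4° with length 12.7, so K = (5.49, 11.5). ∠GKA = 72.2° gives KA at 172° from the x-axis; with |KA| = 27.5, A = (-21.8, 15.2). ∠KAJ = 61.6° gives AJ at -69.4° from the x-axis; with |AJ| = 14.1, J = (-16.8, 1.99). ∠AJP = 136.6° gives JP at -26.0° from the x-axis; with |JP| = 9.1, P = (-8.62, -2.00). ∠JPH = 124.4° gives PH at 29.6° from the x-axis; with |PH| = 25.2, H = (13.3, 10.4). Then |GH| = |H − G| = 16.9.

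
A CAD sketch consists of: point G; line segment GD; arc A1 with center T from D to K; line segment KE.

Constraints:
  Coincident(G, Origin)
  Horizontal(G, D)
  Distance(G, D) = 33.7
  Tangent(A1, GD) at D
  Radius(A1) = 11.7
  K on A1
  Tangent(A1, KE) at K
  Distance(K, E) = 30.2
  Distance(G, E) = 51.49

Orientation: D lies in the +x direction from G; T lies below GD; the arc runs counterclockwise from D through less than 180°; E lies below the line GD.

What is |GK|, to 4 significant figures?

26.12

G is at the origin; GD is horizontal with |GD| = 33.7 and D on the +x side, so D = (33.70, 0.000). A1 meets GD tangentially, so TD is at right angles to GD, so T = D + (0, -11.7) = (33.70, -11.70). Since TK ⟂ KE (tangency), |TE| = √(11.7² + 30.2²) = 32.39 regardless of where K sits on A1. So E lies on both circle(G, 51.49) and circle(T, 32.39); the below-GD intersection is E = (27.55, -43.50). K is the foot of the tangent from E: K = (22.19, -13.78).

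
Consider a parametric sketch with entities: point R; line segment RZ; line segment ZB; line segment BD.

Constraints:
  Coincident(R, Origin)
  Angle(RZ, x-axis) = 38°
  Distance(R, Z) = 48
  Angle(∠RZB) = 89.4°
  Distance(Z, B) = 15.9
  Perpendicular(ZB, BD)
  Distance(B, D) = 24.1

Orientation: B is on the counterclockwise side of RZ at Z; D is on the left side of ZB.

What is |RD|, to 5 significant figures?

28.428

R is at the origin; RZ runs at 38.0° with length 48.0, so Z = 48.0·(cos 38.0°, sin 38.0°) = (37.825, 29.552). ∠RZB = 89.4°, so ZB runs at 38.0° + (180° − 89.4°) = 128.60° from the x-axis; with |ZB| = 15.9, B = Z + 15.9·(cos 128.60°, sin 128.60°) = (27.905, 41.978). ZB is perpendicular to BD; with |BD| = 24.1 on the left of ZB, D = B + 24.1·(-0.78152, -0.62388) = (9.0702, 26.942). Then |RD| = |D − R| = 28.428.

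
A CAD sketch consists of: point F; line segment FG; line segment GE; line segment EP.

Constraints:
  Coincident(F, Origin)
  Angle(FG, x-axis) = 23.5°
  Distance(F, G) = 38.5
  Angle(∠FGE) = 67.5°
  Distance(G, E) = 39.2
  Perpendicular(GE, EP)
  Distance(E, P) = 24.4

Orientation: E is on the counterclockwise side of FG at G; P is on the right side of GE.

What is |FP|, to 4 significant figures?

64.77

∠FGE = 67.5°, so GE runs at 23.5° + (180° − 67.5°) = 136.0° from the x-axis; with |GE| = 39.2, E = G + 39.2·(cos 136.0°, sin 136.0°) = (7.109, 42.58). GE is perpendicular to EP; with |EP| = 24.4 on the right of GE, P = E + 24.4·(0.6947, 0.7193) = (24.06, 60.13). Then |FP| = |P − F| = 64.77.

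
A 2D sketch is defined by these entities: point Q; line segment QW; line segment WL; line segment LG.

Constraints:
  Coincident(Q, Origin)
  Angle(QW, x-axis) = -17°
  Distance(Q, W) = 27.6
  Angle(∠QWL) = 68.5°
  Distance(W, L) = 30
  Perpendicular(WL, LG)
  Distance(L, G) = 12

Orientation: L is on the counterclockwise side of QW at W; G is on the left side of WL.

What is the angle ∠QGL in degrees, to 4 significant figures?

124.5°

Q is at the origin; QW runs at -17.0° with length 27.6, so W = 27.6·(cos -17.0°, sin -17.0°) = (26.39, -8.069). ∠QWL = 68.5°, so WL runs at -17.0° + (180° − 68.5°) = 94.50° from the x-axis; with |WL| = 30.0, L = W + 30.0·(cos 94.50°, sin 94.50°) = (24.04, 21.84). WL is perpendicular to LG; with |LG| = 12.0 on the left of WL, G = L + 12.0·(-0.9969, -0.07846) = (12.08, 20.90). Then cos ∠QGL = GQ·GL / (|GQ||GL|), giving 124.5°.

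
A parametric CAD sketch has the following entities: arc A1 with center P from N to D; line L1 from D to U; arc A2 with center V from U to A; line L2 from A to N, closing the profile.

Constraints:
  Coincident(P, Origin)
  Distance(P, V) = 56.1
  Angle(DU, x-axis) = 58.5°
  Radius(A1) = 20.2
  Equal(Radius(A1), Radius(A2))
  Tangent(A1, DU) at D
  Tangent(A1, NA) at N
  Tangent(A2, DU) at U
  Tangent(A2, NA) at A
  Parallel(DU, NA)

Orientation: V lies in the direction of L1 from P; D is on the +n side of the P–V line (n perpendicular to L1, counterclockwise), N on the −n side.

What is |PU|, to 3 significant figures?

59.6

Tangency of A1 to both parallel lines with radius 20.2 puts D and N at P ± 20.2·n: D = (-17.2, 10.6), N = (17.2, -10.6). Equal radii place U and A the same way about V: U = V + 20.2·n = (12.1, 58.4), A = V − 20.2·n = (46.5, 37.3). Then |PU| = |U − P| = 59.6.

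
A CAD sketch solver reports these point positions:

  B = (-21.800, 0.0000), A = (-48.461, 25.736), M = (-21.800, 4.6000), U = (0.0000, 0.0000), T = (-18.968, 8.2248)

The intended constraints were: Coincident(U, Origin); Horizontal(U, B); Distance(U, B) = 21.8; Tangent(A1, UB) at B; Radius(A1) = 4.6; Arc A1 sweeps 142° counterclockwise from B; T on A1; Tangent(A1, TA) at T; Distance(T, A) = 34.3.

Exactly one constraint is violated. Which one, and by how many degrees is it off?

Tangent(A1, TA) at T — off by 7.30°.

U = (0.00, 0.00) ✓; U.y = 0.00, B.y = 0.00 ✓; |UB| = 21.80 ✓; ∠(MB, BU) = 90.00° ✓; |MB| = 4.600 ✓; bearing(M→T) − bearing(M→B) = 142.0° ✓; |MT| = 4.600 ✓; ∠(MT, TA) = 82.70° ✗; |TA| = 34.30 ✓.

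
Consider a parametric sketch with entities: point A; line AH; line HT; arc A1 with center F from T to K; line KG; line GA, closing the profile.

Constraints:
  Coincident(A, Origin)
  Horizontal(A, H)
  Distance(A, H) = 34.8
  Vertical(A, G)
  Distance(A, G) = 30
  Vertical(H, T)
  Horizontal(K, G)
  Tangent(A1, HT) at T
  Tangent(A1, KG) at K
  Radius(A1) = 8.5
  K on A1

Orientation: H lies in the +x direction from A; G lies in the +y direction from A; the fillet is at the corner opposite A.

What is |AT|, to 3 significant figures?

40.9

A is at the origin; AH is horizontal with |AH| = 34.8 and H on the +x side, so H = (34.8, 0.00). A and G share the same x with |AG| = 30.0 and G on the +y side, so G = (0.00, 30.0). The virtual corner opposite A is at (34.8, 30.0). Tangency of A1 to HT means the radius FT is perpendicular to HT and since A1 is tangent to KG there, FK ⟂ KG, with radius 8.5, so the center F sits 8.5 in from both sides at F = (26.3, 21.5). That places the tangent points at T = (34.8, 21.5) on HT and K = (26.3, 30.0) on KG. Then |AT| = |T − A| = 40.9.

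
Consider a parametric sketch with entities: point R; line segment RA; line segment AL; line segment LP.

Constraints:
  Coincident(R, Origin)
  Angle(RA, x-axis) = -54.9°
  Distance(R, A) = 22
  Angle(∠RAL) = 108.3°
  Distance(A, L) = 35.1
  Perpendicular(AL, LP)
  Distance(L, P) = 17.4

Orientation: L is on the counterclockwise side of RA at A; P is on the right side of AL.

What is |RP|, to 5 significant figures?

56.838

∠RAL = 108.3°, so AL runs at -54.9° + (180° − 108.3°) = 16.800° from the x-axis; with |AL| = 35.1, L = A + 35.1·(cos 16.800°, sin 16.800°) = (46.252, -7.8543). The perpendicularity gives LP at right angles to AL; with |LP| = 17.4 on the right of AL, P = L + 17.4·(0.28903, -0.95732) = (51.281, -24.512). Then |RP| = |P − R| = 56.838.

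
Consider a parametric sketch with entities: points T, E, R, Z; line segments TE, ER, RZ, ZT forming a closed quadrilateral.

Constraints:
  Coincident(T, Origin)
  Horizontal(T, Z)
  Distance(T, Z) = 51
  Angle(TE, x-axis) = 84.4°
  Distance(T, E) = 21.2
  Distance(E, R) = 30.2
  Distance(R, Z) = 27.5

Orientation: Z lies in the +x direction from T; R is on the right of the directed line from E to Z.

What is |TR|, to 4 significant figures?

23.50

Checks: |ER| = 30.20 ✓; |RZ| = 27.50 ✓.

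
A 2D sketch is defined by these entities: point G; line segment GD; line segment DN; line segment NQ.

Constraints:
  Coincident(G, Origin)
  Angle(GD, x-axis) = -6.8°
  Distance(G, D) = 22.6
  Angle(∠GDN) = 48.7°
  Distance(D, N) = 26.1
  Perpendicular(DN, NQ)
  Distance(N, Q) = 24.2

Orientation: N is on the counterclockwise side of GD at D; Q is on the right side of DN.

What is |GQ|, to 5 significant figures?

42.670

G is at the origin; GD runs at -6.8° with length 22.6, so D = 22.6·(cos -6.8°, sin -6.8°) = (22.441, -2.6759). ∠GDN = 48.7°, so DN runs at -6.8° + (180° − 48.7°) = 124.50° from the x-axis; with |DN| = 26.1, N = D + 26.1·(cos 124.50°, sin 124.50°) = (7.6578, 18.834). DN ⟂ NQ; with |NQ| = 24.2 on the right of DN, Q = N + 24.2·(0.82413, 0.56641) = (27.602, 32.541). Then |GQ| = |Q − G| = 42.670.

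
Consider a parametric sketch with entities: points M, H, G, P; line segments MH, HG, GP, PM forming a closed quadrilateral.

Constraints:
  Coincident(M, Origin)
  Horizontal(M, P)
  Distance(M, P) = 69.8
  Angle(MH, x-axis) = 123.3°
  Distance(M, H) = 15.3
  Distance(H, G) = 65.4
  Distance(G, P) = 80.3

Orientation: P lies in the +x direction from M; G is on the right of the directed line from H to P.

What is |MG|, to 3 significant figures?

51.2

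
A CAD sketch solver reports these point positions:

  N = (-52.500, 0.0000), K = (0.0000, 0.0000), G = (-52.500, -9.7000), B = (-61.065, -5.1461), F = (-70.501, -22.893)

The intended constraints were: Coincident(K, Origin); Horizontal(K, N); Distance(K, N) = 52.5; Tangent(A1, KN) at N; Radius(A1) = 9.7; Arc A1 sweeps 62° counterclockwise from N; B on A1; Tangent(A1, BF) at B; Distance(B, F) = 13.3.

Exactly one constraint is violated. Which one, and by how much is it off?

Distance(B, F) = 13.3 — off by 6.80.

K = (0.00, 0.00) ✓; K.y = 0.00, N.y = 0.00 ✓; |KN| = 52.50 ✓; ∠(GN, NK) = 90.00° ✓; |GN| = 9.700 ✓; bearing(G→B) − bearing(G→N) = 62.00° ✓; |GB| = 9.700 ✓; ∠(GB, BF) = 90.00° ✓; |BF| = 20.10 ✗.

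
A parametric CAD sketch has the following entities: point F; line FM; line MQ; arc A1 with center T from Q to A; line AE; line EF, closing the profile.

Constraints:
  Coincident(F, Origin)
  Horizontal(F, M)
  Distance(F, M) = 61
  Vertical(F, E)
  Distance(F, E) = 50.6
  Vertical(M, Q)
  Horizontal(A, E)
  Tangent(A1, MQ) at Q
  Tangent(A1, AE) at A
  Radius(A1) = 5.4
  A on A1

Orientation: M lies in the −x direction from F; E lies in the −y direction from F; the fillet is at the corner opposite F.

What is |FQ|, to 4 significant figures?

75.92

F is at the origin; F and M share the same y with |FM| = 61.0 and M on the −x side, so M = (-61.00, 0.000). FE is vertical with |FE| = 50.6 and E on the −y side, so E = (0.000, -50.60). The virtual corner opposite F is at (-61.00, -50.60). A1 meets MQ tangentially, so TQ is at right angles to MQ and since A1 is tangent to AE there, TA ⟂ AE, with radius 5.4, so the center T sits 5.4 in from both sides at T = (-55.60, -45.20). That places the tangent points at Q = (-61.00, -45.20) on MQ and A = (-55.60, -50.60) on AE. Then |FQ| = |Q − F| = 75.92.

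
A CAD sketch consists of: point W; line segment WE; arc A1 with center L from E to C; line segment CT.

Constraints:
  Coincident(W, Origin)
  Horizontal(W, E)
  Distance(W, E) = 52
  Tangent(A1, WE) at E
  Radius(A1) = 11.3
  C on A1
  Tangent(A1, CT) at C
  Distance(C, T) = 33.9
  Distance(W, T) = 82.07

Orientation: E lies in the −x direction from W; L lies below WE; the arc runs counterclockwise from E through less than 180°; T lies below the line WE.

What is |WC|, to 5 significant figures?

63.617

Checks: W = (0.00, 0.00) ✓; ∠(LE, EW) = 90.00° ✓; |LC| = 11.30 ✓; ∠(LC, CT) = 90.00° ✓; |CT| = 33.90 ✓; |WT| = 82.07 ✓.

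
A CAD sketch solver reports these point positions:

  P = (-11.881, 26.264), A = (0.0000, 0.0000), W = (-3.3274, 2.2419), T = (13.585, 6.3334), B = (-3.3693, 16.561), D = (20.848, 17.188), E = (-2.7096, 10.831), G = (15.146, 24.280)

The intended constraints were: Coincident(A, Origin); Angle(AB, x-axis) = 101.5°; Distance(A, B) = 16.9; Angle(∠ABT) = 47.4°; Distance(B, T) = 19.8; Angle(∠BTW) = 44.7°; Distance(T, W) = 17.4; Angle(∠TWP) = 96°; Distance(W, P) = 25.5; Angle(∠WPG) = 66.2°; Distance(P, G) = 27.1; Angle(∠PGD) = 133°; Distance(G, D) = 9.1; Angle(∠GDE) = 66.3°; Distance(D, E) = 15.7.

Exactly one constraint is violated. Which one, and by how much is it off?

Distance(D, E) = 15.7 — off by 8.70.

A = (0.00, 0.00) ✓; AB at 101.5° ✓; |AB| = 16.90 ✓; ∠ABT = 47.40° ✓; |BT| = 19.80 ✓; ∠BTW = 44.70° ✓; |TW| = 17.40 ✓; ∠TWP = 96.00° ✓; |WP| = 25.50 ✓; ∠WPG = 66.20° ✓; |PG| = 27.10 ✓; ∠PGD = 133.0° ✓; |GD| = 9.100 ✓; ∠GDE = 66.30° ✓; |DE| = 24.40 ✗.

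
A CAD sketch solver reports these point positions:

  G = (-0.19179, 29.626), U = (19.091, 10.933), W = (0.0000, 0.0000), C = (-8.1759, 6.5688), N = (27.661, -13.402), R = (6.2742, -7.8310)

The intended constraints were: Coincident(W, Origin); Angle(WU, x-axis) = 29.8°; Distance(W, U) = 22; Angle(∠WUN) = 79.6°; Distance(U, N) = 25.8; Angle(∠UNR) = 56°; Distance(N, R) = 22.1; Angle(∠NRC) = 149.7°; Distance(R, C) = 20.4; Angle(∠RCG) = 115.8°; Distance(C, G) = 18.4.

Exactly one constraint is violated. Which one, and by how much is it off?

Distance(C, G) = 18.4 — off by 6.00.

W = (0.00, 0.00) ✓; WU at 29.80° ✓; |WU| = 22.00 ✓; ∠WUN = 79.60° ✓; |UN| = 25.80 ✓; ∠UNR = 56.00° ✓; |NR| = 22.10 ✓; ∠NRC = 149.7° ✓; |RC| = 20.40 ✓; ∠RCG = 115.8° ✓; |CG| = 24.40 ✗.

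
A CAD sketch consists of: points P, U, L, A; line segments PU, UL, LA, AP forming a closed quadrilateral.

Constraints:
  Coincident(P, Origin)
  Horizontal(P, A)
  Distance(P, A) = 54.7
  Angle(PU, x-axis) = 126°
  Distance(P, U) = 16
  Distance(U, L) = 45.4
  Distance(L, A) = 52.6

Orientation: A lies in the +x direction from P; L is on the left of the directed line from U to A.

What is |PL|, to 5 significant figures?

49.591

P is at the origin; P and A share the same y with |PA| = 54.7 and A in +x, so A = (54.7, 0). PU runs at 126.0° with |PU| = 16.0, so U = (-9.4046, 12.944). L is determined by |UL| = 45.4 and |LA| = 52.6 together: it lies at the intersection of circle(U, 45.4) and circle(A, 52.6). With |UA| = 65.398, the foot of the radical line on UA is 27.305 from U and the perpendicular offset is √(45.4² − 27.305²) = 36.271. Taking the left-of-UA solution: L = (24.539, 43.094).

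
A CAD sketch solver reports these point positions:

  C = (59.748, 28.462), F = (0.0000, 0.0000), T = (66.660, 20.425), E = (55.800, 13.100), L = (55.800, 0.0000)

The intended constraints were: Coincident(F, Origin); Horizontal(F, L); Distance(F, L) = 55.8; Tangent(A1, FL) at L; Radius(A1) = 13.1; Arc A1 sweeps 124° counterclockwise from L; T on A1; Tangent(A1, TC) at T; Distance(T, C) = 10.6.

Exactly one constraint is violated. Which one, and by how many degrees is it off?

Tangent(A1, TC) at T — off by 6.70°.

F = (0.00, 0.00) ✓; F.y = 0.00, L.y = 0.00 ✓; |FL| = 55.80 ✓; ∠(EL, LF) = 90.00° ✓; |EL| = 13.10 ✓; bearing(E→T) − bearing(E→L) = 124.0° ✓; |ET| = 13.10 ✓; ∠(ET, TC) = 83.30° ✗; |TC| = 10.60 ✓.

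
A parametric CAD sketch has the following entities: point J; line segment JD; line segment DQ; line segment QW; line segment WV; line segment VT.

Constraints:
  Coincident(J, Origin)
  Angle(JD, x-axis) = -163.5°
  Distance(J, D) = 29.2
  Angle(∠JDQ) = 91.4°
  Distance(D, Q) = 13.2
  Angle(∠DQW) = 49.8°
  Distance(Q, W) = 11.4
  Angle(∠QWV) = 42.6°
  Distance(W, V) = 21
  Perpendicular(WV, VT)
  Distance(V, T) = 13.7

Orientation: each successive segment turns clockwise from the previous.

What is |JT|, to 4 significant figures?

46.28

J is at the origin; JD runs at -163.5° with length 29.2, so D = (-28.00, -8.293). ∠JDQ = 91.4° gives DQ at 107.9° from the x-axis; with |DQ| = 13.2, Q = (-32.05, 4.268). ∠DQW = 49.8° gives QW at -22.30° from the x-axis; with |QW| = 11.4, W = (-21.51, -0.05800). ∠QWV = 42.6° gives WV at -159.7° from the x-axis; with |WV| = 21.0, V = (-41.20, -7.344). WV ⟂ VT, so VT runs at 110.3°; with |VT| = 13.7, T = (-45.96, 5.505). Then |JT| = |T − J| = 46.28.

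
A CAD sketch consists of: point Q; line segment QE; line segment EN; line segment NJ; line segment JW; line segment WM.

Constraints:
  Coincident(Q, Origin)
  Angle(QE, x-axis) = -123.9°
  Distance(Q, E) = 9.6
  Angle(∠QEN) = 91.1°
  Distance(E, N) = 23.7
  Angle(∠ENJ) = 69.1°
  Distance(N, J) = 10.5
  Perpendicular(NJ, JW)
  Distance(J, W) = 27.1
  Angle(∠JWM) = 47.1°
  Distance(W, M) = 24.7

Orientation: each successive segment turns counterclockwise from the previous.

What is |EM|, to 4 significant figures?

19.95

Q is at the origin; QE runs at -123.9° with length 9.6, so E = (-5.354, -7.968). ∠QEN = 91.1° gives EN at -35.00° from the x-axis; with |EN| = 23.7, N = (14.06, -21.56). ∠ENJ = 69.1° gives NJ at 75.90° from the x-axis; with |NJ| = 10.5, J = (16.62, -11.38). NJ is perpendicular to JW, so JW runs at 165.9°; with |JW| = 27.1, W = (-9.666, -4.776). ∠JWM = 47.1° gives WM at -61.20° from the x-axis; with |WM| = 24.7, M = (2.233, -26.42). Then |EM| = |M − E| = 19.95.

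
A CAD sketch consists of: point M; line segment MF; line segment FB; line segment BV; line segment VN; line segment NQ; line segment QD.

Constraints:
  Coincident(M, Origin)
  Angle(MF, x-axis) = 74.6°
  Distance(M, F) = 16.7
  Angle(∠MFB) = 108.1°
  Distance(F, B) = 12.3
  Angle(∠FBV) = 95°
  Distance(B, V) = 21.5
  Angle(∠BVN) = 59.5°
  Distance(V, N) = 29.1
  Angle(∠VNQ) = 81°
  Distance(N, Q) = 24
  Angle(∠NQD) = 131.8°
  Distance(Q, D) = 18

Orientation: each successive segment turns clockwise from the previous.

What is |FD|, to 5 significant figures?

23.415

∠VNQ = 81.0° gives NQ at 58.200° from the x-axis; with |NQ| = 24.0, Q = (5.4226, 27.048). ∠NQD = 131.8° gives QD at 10.000° from the x-axis; with |QD| = 18.0, D = (23.149, 30.173). Then |FD| = |D − F| = 23.415.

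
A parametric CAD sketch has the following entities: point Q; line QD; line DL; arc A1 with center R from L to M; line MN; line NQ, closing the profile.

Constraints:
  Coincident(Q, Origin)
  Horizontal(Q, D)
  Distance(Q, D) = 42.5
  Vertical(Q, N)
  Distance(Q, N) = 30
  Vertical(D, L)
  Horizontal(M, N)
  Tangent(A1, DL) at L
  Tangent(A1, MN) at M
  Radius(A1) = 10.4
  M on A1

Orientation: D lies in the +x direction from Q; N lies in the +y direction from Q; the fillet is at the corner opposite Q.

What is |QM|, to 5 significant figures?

43.936

The virtual corner opposite Q is at (42.500, 30.000). Since A1 is tangent to DL there, RL ⟂ DL and since A1 is tangent to MN there, RM ⟂ MN, with radius 10.4, so the center R sits 10.4 in from both sides at R = (32.100, 19.600). That places the tangent points at L = (42.500, 19.600) on DL and M = (32.100, 30.000) on MN. Then |QM| = |M − Q| = 43.936.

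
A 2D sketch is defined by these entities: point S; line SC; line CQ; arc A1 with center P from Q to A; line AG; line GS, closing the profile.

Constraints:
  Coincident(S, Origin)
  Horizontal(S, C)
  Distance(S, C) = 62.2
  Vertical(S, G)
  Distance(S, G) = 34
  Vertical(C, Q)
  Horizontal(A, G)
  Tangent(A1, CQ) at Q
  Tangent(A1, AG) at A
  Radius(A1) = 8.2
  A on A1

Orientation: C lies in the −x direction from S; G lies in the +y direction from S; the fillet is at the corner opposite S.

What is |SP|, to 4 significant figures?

59.85

S is at the origin; SC is horizontal with |SC| = 62.2 and C on the −x side, so C = (-62.20, 0.000). SG is vertical with |SG| = 34.0 and G on the +y side, so G = (0.000, 34.00). The virtual corner opposite S is at (-62.20, 34.00). Since A1 is tangent to CQ there, PQ ⟂ CQ and A1 meets AG tangentially, so PA is at right angles to AG, with radius 8.2, so the center P sits 8.2 in from both sides at P = (-54.00, 25.80). Then |SP| = |P − S| = 59.85.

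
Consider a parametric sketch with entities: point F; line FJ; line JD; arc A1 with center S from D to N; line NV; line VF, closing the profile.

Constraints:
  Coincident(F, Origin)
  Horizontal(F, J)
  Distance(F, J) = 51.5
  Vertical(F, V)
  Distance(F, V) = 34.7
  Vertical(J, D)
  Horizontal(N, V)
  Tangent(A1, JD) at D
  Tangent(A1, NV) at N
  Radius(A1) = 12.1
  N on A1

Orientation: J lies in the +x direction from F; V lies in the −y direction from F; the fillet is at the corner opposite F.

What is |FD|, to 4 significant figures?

56.24

F is at the origin; FJ is horizontal with |FJ| = 51.5 and J on the +x side, so J = (51.50, 0.000). FV is vertical with |FV| = 34.7 and V on the −y side, so V = (0.000, -34.70). The virtual corner opposite F is at (51.50, -34.70). Since A1 is tangent to JD there, SD ⟂ JD and since A1 is tangent to NV there, SN ⟂ NV, with radius 12.1, so the center S sits 12.1 in from both sides at S = (39.40, -22.60). That places the tangent points at D = (51.50, -22.60) on JD and N = (39.40, -34.70) on NV. Then |FD| = |D − F| = 56.24.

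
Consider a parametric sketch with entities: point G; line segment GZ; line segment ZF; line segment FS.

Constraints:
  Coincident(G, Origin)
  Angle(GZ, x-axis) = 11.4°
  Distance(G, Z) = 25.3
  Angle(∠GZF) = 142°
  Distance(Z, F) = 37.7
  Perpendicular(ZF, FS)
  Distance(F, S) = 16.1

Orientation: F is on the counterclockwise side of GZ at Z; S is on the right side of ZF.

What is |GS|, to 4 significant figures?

65.77

G is at the origin; GZ runs at 11.4° with length 25.3, so Z = 25.3·(cos 11.4°, sin 11.4°) = (24.80, 5.001). ∠GZF = 142.0°, so ZF runs at 11.4° + (180° − 142.0°) = 49.40° from the x-axis; with |ZF| = 37.7, F = Z + 37.7·(cos 49.40°, sin 49.40°) = (49.34, 33.63). ZF ⟂ FS; with |FS| = 16.1 on the right of ZF, S = F + 16.1·(0.7593, -0.6508) = (61.56, 23.15). Then |GS| = |S − G| = 65.77.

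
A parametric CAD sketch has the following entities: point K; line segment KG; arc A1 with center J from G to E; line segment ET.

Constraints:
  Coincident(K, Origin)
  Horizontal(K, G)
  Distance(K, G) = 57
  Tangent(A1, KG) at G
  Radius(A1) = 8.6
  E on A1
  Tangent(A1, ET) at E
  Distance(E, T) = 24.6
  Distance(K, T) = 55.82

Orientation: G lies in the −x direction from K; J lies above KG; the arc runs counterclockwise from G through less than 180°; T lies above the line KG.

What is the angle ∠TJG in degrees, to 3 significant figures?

154°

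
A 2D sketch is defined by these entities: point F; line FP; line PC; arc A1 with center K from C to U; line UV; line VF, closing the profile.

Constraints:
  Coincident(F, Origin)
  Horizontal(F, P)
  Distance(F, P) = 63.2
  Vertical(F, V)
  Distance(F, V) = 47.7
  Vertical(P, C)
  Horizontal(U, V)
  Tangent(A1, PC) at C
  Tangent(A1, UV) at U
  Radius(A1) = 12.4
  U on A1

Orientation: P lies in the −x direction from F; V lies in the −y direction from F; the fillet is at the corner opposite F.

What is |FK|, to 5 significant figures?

61.861

F is at the origin; F and P share the same y with |FP| = 63.2 and P on the −x side, so P = (-63.200, 0.0000). F and V share the same x with |FV| = 47.7 and V on the −y side, so V = (0.0000, -47.700). The virtual corner opposite F is at (-63.200, -47.700). The tangent condition forces KC to be normal to PC and tangency of A1 to UV means the radius KU is perpendicular to UV, with radius 12.4, so the center K sits 12.4 in from both sides at K = (-50.800, -35.300). Then |FK| = |K − F| = 61.861.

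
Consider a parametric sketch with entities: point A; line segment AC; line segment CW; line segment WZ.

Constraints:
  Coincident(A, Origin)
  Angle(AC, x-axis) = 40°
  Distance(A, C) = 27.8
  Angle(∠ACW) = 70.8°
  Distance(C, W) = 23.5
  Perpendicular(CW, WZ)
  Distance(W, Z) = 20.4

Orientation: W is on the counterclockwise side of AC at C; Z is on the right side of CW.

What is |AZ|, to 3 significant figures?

48.8

∠ACW = 70.8°, so CW runs at 40.0° + (180° − 70.8°) = 149° from the x-axis; with |CW| = 23.5, W = C + 23.5·(cos 149°, sin 149°) = (1.11, 29.9). CW ⟂ WZ; with |WZ| = 20.4 on the right of CW, Z = W + 20.4·(0.512, 0.859) = (11.6, 47.4). Then |AZ| = |Z − A| = 48.8.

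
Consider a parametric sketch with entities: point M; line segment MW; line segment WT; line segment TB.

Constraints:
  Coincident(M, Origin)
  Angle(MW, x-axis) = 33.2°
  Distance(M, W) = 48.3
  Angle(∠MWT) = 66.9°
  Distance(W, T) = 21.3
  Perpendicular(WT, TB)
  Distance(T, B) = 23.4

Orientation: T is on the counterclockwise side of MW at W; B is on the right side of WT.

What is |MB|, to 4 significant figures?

67.87

∠MWT = 66.9°, so WT runs at 33.2° + (180° − 66.9°) = 146.3° from the x-axis; with |WT| = 21.3, T = W + 21.3·(cos 146.3°, sin 146.3°) = (22.70, 38.27). WT is perpendicular to TB; with |TB| = 23.4 on the right of WT, B = T + 23.4·(0.5548, 0.8320) = (35.68, 57.73). Then |MB| = |B − M| = 67.87.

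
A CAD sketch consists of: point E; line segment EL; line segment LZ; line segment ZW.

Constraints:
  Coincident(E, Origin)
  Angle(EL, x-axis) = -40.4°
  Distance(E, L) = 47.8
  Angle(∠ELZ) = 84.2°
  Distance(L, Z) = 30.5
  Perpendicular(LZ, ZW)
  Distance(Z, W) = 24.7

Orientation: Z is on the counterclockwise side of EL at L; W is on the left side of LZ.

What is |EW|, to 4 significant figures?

34.37

∠ELZ = 84.2°, so LZ runs at -40.4° + (180° − 84.2°) = 55.40° from the x-axis; with |LZ| = 30.5, Z = L + 30.5·(cos 55.40°, sin 55.40°) = (53.72, -5.874). LZ is perpendicular to ZW; with |ZW| = 24.7 on the left of LZ, W = Z + 24.7·(-0.8231, 0.5678) = (33.39, 8.151). Then |EW| = |W − E| = 34.37.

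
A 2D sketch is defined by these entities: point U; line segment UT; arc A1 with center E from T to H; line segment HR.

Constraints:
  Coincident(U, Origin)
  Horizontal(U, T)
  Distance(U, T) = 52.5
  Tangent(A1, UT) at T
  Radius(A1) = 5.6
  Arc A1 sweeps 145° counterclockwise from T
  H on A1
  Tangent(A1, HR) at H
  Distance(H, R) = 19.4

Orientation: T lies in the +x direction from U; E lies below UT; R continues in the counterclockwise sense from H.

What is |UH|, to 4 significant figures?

50.33

U is at the origin; UT is horizontal with |UT| = 52.5 and T on the +x side, so T = (52.50, 0.000). Tangency of A1 to UT means the radius ET is perpendicular to UT, so E = T + (0, -5.6) = (52.50, -5.600). On A1, T sits at bearing 90° from E; a 145° counterclockwise sweep puts H at bearing 235°, so H = E + 5.6·(cos 235°, sin 235°) = (49.29, -10.19). Then |UH| = |H − U| = 50.33.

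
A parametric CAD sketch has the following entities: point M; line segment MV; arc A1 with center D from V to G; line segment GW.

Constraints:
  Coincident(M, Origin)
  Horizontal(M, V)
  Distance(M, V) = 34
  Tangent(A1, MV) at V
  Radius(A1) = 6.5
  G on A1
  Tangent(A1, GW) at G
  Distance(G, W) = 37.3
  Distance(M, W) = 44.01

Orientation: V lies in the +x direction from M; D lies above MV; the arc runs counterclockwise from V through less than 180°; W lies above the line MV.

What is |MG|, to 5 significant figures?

40.589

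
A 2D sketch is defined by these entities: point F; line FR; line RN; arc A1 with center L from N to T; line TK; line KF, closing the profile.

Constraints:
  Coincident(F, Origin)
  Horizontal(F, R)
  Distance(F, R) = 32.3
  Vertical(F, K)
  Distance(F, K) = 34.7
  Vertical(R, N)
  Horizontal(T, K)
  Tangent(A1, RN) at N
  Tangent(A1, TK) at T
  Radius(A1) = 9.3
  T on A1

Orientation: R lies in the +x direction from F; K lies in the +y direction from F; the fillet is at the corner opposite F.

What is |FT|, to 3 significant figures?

41.6

F is at the origin; FR is horizontal with |FR| = 32.3 and R on the +x side, so R = (32.3, 0.00). FK is vertical with |FK| = 34.7 and K on the +y side, so K = (0.00, 34.7). The virtual corner opposite F is at (32.3, 34.7). Tangency of A1 to RN means the radius LN is perpendicular to RN and since A1 is tangent to TK there, LT ⟂ TK, with radius 9.3, so the center L sits 9.3 in from both sides at L = (23.0, 25.4). That places the tangent points at N = (32.3, 25.4) on RN and T = (23.0, 34.7) on TK. Then |FT| = |T − F| = 41.6.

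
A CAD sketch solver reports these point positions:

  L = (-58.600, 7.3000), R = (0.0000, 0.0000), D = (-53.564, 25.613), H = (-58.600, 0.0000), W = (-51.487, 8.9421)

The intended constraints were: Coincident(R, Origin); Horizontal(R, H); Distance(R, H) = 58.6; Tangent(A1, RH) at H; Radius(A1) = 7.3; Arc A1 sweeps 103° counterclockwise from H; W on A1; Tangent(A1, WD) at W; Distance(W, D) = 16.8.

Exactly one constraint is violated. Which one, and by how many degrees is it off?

Tangent(A1, WD) at W — off by 5.90°.

R = (0.00, 0.00) ✓; R.y = 0.00, H.y = 0.00 ✓; |RH| = 58.60 ✓; ∠(LH, HR) = 90.00° ✓; |LH| = 7.300 ✓; bearing(L→W) − bearing(L→H) = 103.0° ✓; |LW| = 7.300 ✓; ∠(LW, WD) = 95.90° ✗; |WD| = 16.80 ✓.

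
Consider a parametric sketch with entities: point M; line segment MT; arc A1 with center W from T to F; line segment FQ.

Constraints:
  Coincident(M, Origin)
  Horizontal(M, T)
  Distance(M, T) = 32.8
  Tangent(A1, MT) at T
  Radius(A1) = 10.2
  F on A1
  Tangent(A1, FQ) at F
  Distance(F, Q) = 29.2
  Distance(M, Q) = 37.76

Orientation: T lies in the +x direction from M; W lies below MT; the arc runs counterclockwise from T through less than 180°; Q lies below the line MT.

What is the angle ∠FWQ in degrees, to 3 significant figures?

70.7°

M is at the origin; M and T share the same y with |MT| = 32.8 and T on the +x side, so T = (32.8, 0.00). The tangent condition forces WT to be normal to MT, so W = T + (0, -10.2) = (32.8, -10.2). Since WF ⟂ FQ (tangency), |WQ| = √(10.2² + 29.2²) = 30.9 regardless of where F sits on A1. So Q lies on both circle(M, 37.76) and circle(W, 30.9); the below-MT intersection is Q = (14.3, -35.0). F is the foot of the tangent from Q: F = (23.1, -7.12).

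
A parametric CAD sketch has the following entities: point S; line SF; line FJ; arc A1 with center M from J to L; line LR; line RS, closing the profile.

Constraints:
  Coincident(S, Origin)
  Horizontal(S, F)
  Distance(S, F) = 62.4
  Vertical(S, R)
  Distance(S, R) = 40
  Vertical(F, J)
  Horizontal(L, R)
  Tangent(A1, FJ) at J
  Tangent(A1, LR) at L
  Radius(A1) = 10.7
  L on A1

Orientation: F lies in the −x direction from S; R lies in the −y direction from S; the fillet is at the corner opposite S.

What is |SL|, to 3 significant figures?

65.4

S is at the origin; S and F share the same y with |SF| = 62.4 and F on the −x side, so F = (-62.4, 0.00). S and R share the same x with |SR| = 40.0 and R on the −y side, so R = (0.00, -40.0). The virtual corner opposite S is at (-62.4, -40.0). Tangency of A1 to FJ means the radius MJ is perpendicular to FJ and A1 meets LR tangentially, so ML is at right angles to LR, with radius 10.7, so the center M sits 10.7 in from both sides at M = (-51.7, -29.3). That places the tangent points at J = (-62.4, -29.3) on FJ and L = (-51.7, -40.0) on LR. Then |SL| = |L − S| = 65.4.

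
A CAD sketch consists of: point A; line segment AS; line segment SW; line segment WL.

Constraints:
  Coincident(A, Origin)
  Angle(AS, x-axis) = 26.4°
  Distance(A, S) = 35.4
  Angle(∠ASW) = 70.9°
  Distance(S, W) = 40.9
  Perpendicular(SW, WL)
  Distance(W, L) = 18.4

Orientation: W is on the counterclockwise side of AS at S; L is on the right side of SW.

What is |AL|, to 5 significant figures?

59.565

∠ASW = 70.9°, so SW runs at 26.4° + (180° − 70.9°) = 135.50° from the x-axis; with |SW| = 40.9, W = S + 40.9·(cos 135.50°, sin 135.50°) = (2.5363, 44.407). SW is perpendicular to WL; with |WL| = 18.4 on the right of SW, L = W + 18.4·(0.70091, 0.71325) = (15.433, 57.531). Then |AL| = |L − A| = 59.565.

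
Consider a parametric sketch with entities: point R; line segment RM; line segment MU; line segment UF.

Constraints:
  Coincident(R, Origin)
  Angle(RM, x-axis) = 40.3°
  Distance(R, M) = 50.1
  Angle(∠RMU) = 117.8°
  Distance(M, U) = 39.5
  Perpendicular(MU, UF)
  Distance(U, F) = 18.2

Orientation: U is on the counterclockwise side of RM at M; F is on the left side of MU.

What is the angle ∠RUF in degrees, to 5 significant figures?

54.818°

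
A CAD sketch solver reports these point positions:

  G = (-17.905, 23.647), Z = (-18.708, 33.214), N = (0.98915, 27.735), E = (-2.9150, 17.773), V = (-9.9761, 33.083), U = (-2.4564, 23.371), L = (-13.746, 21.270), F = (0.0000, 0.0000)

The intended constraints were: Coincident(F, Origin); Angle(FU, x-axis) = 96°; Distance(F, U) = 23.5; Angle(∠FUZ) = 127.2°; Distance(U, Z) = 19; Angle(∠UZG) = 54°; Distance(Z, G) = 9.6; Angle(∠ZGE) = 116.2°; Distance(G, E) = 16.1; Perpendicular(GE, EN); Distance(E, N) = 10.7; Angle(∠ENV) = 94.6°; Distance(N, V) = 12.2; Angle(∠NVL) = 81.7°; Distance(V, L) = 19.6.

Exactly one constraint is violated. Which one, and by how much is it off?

Distance(V, L) = 19.6 — off by 7.20.

F = (0.00, 0.00) ✓; FU at 96.00° ✓; |FU| = 23.50 ✓; ∠FUZ = 127.2° ✓; |UZ| = 19.00 ✓; ∠UZG = 54.00° ✓; |ZG| = 9.601 ✓; ∠ZGE = 116.2° ✓; |GE| = 16.10 ✓; ∠(GE, EN) = 90.00° ✓; |EN| = 10.70 ✓; ∠ENV = 94.60° ✓; |NV| = 12.20 ✓; ∠NVL = 81.70° ✓; |VL| = 12.40 ✗.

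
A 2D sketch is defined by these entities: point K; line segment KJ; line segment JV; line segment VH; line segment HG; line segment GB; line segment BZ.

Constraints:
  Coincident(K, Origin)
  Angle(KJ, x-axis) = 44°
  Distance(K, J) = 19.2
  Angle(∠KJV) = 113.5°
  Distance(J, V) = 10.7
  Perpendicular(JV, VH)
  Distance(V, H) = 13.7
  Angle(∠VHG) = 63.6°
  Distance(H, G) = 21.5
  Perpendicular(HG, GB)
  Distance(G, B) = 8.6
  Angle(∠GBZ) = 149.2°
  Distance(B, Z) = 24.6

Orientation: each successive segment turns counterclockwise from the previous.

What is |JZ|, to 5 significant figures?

23.226

K is at the origin; KJ runs at 44.0° with length 19.2, so J = (13.811, 13.337). ∠KJV = 113.5° gives JV at 110.50° from the x-axis; with |JV| = 10.7, V = (10.064, 23.360). JV ⟂ VH, so VH runs at -159.50°; with |VH| = 13.7, H = (-2.7683, 18.562). ∠VHG = 63.6° gives HG at -43.100° from the x-axis; with |HG| = 21.5, G = (12.930, 3.8716). HG ⟂ GB, so GB runs at 46.900°; with |GB| = 8.6, B = (18.806, 10.151). ∠GBZ = 149.2° gives BZ at 77.700° from the x-axis; with |BZ| = 24.6, Z = (24.047, 34.186). Then |JZ| = |Z − J| = 23.226.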